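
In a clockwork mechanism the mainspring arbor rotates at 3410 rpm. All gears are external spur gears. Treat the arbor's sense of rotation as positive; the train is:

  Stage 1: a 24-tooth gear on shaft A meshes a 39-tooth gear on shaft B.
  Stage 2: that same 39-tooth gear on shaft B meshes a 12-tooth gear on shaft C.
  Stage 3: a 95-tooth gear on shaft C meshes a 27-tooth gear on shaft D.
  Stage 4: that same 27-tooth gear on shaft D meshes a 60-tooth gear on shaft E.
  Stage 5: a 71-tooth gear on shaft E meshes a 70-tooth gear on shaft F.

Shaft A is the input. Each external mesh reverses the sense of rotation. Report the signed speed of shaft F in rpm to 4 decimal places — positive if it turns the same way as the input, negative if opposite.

-10952.5952 rpm (opposite to input, |ω| = 10952.5952 rpm)

Stage 1 [24T→39T]: ω = 3410.0000×24/39 = 2098.4615 rpm, dir flips to −; running = −2098.4615
Stage 2 [39T→12T]: ω = 2098.4615×39/12 = 6820.0000 rpm, dir flips to +; running = +6820.0000
Stage 3 [95T→27T]: ω = 6820.0000×95/27 = 23996.2963 rpm, dir flips to −; running = −23996.2963
Stage 4 [27T→60T]: ω = 23996.2963×27/60 = 10798.3333 rpm, dir flips to +; running = +10798.3333
Stage 5 [71T→70T]: ω = 10798.3333×71/70 = 10952.5952 rpm, dir flips to −; running = −10952.5952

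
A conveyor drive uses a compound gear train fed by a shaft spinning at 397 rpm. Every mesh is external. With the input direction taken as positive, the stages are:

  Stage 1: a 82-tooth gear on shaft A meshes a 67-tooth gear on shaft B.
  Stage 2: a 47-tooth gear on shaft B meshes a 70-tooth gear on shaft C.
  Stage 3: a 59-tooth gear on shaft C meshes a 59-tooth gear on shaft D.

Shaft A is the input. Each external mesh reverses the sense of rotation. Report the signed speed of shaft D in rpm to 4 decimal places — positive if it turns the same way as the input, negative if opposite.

Stage 1 [82T→67T]: ω = 397.0000×82/67 = 485.8806 rpm, dir flips to −; running = −485.8806
Stage 2 [47T→70T]: ω = 485.8806×47/70 = 326.2341 rpm, dir flips to +; running = +326.2341
Stage 3 [59T→59T]: ω = 326.2341×59/59 = 326.2341 rpm, dir flips to −; running = −326.2341

-326.2341 rpm (opposite to input, |ω| = 326.2341 rpm)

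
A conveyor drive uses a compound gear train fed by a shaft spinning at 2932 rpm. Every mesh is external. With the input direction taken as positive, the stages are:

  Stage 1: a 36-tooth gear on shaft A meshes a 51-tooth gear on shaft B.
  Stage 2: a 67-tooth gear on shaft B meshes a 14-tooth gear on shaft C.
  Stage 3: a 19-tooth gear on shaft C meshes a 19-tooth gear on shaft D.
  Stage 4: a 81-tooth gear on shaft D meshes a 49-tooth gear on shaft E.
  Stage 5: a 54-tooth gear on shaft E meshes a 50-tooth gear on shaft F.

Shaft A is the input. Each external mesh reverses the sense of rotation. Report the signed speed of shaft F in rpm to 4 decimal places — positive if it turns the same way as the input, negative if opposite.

-17682.9921 rpm (opposite to input, |ω| = 17682.9921 rpm)

Stage 1 [36T→51T]: ω = 2932.0000×36/51 = 2069.6471 rpm, dir flips to −; running = −2069.6471
Stage 2 [67T→14T]: ω = 2069.6471×67/14 = 9904.7395 rpm, dir flips to +; running = +9904.7395
Stage 3 [19T→19T]: ω = 9904.7395×19/19 = 9904.7395 rpm, dir flips to −; running = −9904.7395
Stage 4 [81T→49T]: ω = 9904.7395×81/49 = 16373.1408 rpm, dir flips to +; running = +16373.1408
Stage 5 [54T→50T]: ω = 16373.1408×54/50 = 17682.9921 rpm, dir flips to −; running = −17682.9921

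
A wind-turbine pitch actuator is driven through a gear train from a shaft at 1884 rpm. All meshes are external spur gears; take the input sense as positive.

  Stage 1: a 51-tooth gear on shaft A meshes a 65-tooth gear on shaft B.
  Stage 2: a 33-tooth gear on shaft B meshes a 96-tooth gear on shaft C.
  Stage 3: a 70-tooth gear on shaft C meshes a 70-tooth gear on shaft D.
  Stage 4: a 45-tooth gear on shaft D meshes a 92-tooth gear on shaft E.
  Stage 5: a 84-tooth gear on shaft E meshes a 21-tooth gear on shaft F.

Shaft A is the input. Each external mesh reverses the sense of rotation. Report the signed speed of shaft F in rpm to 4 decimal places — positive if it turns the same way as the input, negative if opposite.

-994.1802 rpm (opposite to input, |ω| = 994.1802 rpm)

Stage 1 [51T→65T]: ω = 1884.0000×51/65 = 1478.2154 rpm, dir flips to −; running = −1478.2154
Stage 2 [33T→96T]: ω = 1478.2154×33/96 = 508.1365 rpm, dir flips to +; running = +508.1365
Stage 3 [70T→70T]: ω = 508.1365×70/70 = 508.1365 rpm, dir flips to −; running = −508.1365
Stage 4 [45T→92T]: ω = 508.1365×45/92 = 248.5450 rpm, dir flips to +; running = +248.5450
Stage 5 [84T→21T]: ω = 248.5450×84/21 = 994.1802 rpm, dir flips to −; running = −994.1802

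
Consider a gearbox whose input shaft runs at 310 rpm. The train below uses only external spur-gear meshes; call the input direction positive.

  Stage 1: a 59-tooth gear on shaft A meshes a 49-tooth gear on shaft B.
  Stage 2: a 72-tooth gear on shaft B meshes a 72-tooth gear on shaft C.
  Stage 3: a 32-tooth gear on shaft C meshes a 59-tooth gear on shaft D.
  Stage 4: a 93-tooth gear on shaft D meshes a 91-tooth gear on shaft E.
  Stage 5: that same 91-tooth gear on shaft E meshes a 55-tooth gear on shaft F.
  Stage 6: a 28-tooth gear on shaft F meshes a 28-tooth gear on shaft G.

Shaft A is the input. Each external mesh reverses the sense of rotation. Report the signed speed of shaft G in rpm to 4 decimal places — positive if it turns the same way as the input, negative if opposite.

+342.3228 rpm (same as input, |ω| = 342.3228 rpm)

Stage 1 [59T→49T]: ω = 310.0000×59/49 = 373.2653 rpm, dir flips to −; running = −373.2653
Stage 2 [72T→72T]: ω = 373.2653×72/72 = 373.2653 rpm, dir flips to +; running = +373.2653
Stage 3 [32T→59T]: ω = 373.2653×32/59 = 202.4490 rpm, dir flips to −; running = −202.4490
Stage 4 [93T→91T]: ω = 202.4490×93/91 = 206.8984 rpm, dir flips to +; running = +206.8984
Stage 5 [91T→55T]: ω = 206.8984×91/55 = 342.3228 rpm, dir flips to −; running = −342.3228
Stage 6 [28T→28T]: ω = 342.3228×28/28 = 342.3228 rpm, dir flips to +; running = +342.3228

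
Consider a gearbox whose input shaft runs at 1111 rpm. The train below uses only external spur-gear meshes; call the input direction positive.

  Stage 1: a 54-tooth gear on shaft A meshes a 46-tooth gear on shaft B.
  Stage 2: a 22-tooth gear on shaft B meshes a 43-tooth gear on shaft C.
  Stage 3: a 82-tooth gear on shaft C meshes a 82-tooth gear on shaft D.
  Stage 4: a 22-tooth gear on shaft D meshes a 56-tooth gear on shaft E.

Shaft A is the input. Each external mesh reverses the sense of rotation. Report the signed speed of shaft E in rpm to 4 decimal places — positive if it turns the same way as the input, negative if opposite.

Stage 1 [54T→46T]: ω = 1111.0000×54/46 = 1304.2174 rpm, dir flips to −; running = −1304.2174
Stage 2 [22T→43T]: ω = 1304.2174×22/43 = 667.2740 rpm, dir flips to +; running = +667.2740
Stage 3 [82T→82T]: ω = 667.2740×82/82 = 667.2740 rpm, dir flips to −; running = −667.2740
Stage 4 [22T→56T]: ω = 667.2740×22/56 = 262.1434 rpm, dir flips to +; running = +262.1434

+262.1434 rpm (same as input, |ω| = 262.1434 rpm)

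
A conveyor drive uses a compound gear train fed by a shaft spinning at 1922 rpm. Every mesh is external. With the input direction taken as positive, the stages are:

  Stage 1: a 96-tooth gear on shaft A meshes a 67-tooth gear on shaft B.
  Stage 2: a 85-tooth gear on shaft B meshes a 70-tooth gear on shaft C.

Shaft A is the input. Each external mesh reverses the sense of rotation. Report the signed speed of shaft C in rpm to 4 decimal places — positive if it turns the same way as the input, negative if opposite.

+3344.0341 rpm (same as input, |ω| = 3344.0341 rpm)

Stage 1 [96T→67T]: ω = 1922.0000×96/67 = 2753.9104 rpm, dir flips to −; running = −2753.9104
Stage 2 [85T→70T]: ω = 2753.9104×85/70 = 3344.0341 rpm, dir flips to +; running = +3344.0341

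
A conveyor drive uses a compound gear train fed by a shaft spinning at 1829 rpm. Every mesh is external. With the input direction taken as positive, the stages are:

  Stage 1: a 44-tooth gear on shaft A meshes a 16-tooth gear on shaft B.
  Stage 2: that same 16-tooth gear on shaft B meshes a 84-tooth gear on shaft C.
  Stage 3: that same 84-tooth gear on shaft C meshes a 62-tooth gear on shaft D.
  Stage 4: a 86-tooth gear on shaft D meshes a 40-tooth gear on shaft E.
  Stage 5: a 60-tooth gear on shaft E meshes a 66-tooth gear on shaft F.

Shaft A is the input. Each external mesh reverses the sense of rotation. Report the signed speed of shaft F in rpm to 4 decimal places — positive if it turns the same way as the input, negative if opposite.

-2537.0000 rpm (opposite to input, |ω| = 2537.0000 rpm)

Stage 1 [44T→16T]: ω = 1829.0000×44/16 = 5029.7500 rpm, dir flips to −; running = −5029.7500
Stage 2 [16T→84T]: ω = 5029.7500×16/84 = 958.0476 rpm, dir flips to +; running = +958.0476
Stage 3 [84T→62T]: ω = 958.0476×84/62 = 1298.0000 rpm, dir flips to −; running = −1298.0000
Stage 4 [86T→40T]: ω = 1298.0000×86/40 = 2790.7000 rpm, dir flips to +; running = +2790.7000
Stage 5 [60T→66T]: ω = 2790.7000×60/66 = 2537.0000 rpm, dir flips to −; running = −2537.0000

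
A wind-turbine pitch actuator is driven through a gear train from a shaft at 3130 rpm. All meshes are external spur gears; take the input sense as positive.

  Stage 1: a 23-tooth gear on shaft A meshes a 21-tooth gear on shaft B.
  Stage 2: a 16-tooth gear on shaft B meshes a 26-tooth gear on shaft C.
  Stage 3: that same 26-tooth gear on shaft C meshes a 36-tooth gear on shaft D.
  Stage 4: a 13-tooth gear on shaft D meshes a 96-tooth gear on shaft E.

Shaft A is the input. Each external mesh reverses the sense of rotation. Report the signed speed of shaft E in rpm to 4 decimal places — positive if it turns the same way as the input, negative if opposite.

+206.3205 rpm (same as input, |ω| = 206.3205 rpm)

Stage 1 [23T→21T]: ω = 3130.0000×23/21 = 3428.0952 rpm, dir flips to −; running = −3428.0952
Stage 2 [16T→26T]: ω = 3428.0952×16/26 = 2109.5971 rpm, dir flips to +; running = +2109.5971
Stage 3 [26T→36T]: ω = 2109.5971×26/36 = 1523.5979 rpm, dir flips to −; running = −1523.5979
Stage 4 [13T→96T]: ω = 1523.5979×13/96 = 206.3205 rpm, dir flips to +; running = +206.3205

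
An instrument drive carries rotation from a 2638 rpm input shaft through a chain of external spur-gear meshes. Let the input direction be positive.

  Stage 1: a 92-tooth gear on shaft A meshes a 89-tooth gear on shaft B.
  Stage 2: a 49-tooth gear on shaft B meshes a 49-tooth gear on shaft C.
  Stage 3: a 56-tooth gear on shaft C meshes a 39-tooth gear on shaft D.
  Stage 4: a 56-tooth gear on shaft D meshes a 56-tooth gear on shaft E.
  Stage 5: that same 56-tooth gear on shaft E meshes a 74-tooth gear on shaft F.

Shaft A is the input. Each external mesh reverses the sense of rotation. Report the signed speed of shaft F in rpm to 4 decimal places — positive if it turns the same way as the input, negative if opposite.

Stage 1 [92T→89T]: ω = 2638.0000×92/89 = 2726.9213 rpm, dir flips to −; running = −2726.9213
Stage 2 [49T→49T]: ω = 2726.9213×49/49 = 2726.9213 rpm, dir flips to +; running = +2726.9213
Stage 3 [56T→39T]: ω = 2726.9213×56/39 = 3915.5794 rpm, dir flips to −; running = −3915.5794
Stage 4 [56T→56T]: ω = 3915.5794×56/56 = 3915.5794 rpm, dir flips to +; running = +3915.5794
Stage 5 [56T→74T]: ω = 3915.5794×56/74 = 2963.1411 rpm, dir flips to −; running = −2963.1411

-2963.1411 rpm (opposite to input, |ω| = 2963.1411 rpm)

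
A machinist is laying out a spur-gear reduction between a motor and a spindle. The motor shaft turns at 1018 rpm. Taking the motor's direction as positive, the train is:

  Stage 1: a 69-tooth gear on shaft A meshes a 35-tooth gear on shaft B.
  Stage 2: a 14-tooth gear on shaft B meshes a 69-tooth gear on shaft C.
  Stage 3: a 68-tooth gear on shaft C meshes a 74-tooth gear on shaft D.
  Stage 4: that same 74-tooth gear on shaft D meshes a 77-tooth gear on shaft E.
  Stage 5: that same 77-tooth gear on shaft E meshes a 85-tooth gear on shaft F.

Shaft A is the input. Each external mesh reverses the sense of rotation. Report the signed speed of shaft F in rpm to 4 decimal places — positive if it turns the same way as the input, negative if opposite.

-325.7600 rpm (opposite to input, |ω| = 325.7600 rpm)

Stage 1 [69T→35T]: ω = 1018.0000×69/35 = 2006.9143 rpm, dir flips to −; running = −2006.9143
Stage 2 [14T→69T]: ω = 2006.9143×14/69 = 407.2000 rpm, dir flips to +; running = +407.2000
Stage 3 [68T→74T]: ω = 407.2000×68/74 = 374.1838 rpm, dir flips to −; running = −374.1838
Stage 4 [74T→77T]: ω = 374.1838×74/77 = 359.6052 rpm, dir flips to +; running = +359.6052
Stage 5 [77T→85T]: ω = 359.6052×77/85 = 325.7600 rpm, dir flips to −; running = −325.7600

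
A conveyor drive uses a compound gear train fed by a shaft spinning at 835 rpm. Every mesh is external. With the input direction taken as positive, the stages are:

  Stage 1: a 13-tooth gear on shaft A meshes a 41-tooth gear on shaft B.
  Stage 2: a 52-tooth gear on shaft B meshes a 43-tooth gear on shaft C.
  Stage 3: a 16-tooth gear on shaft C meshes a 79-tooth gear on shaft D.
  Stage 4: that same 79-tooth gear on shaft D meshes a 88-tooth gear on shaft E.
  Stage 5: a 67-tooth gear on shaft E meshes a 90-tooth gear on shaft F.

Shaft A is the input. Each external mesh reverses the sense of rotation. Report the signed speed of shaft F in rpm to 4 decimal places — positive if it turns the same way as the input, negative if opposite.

Stage 1 [13T→41T]: ω = 835.0000×13/41 = 264.7561 rpm, dir flips to −; running = −264.7561
Stage 2 [52T→43T]: ω = 264.7561×52/43 = 320.1702 rpm, dir flips to +; running = +320.1702
Stage 3 [16T→79T]: ω = 320.1702×16/79 = 64.8446 rpm, dir flips to −; running = −64.8446
Stage 4 [79T→88T]: ω = 64.8446×79/88 = 58.2128 rpm, dir flips to +; running = +58.2128
Stage 5 [67T→90T]: ω = 58.2128×67/90 = 43.3362 rpm, dir flips to −; running = −43.3362

-43.3362 rpm (opposite to input, |ω| = 43.3362 rpm)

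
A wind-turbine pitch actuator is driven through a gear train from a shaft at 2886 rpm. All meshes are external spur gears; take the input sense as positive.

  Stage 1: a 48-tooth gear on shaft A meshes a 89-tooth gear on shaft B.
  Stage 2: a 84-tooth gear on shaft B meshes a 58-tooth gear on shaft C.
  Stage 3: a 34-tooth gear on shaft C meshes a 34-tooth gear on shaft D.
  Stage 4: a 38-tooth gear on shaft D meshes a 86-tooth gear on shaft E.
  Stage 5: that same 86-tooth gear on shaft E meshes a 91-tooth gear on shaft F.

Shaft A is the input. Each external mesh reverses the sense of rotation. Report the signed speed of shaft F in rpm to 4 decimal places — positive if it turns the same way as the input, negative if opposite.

-941.3282 rpm (opposite to input, |ω| = 941.3282 rpm)

Stage 1 [48T→89T]: ω = 2886.0000×48/89 = 1556.4944 rpm, dir flips to −; running = −1556.4944
Stage 2 [84T→58T]: ω = 1556.4944×84/58 = 2254.2332 rpm, dir flips to +; running = +2254.2332
Stage 3 [34T→34T]: ω = 2254.2332×34/34 = 2254.2332 rpm, dir flips to −; running = −2254.2332
Stage 4 [38T→86T]: ω = 2254.2332×38/86 = 996.0565 rpm, dir flips to +; running = +996.0565
Stage 5 [86T→91T]: ω = 996.0565×86/91 = 941.3282 rpm, dir flips to −; running = −941.3282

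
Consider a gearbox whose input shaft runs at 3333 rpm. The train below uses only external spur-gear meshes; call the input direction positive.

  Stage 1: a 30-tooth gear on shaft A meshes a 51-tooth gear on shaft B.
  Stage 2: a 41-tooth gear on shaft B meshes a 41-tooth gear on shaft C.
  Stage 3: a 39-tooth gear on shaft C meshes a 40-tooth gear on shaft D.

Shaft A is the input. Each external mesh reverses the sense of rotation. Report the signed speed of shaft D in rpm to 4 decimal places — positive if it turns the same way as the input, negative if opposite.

Stage 1 [30T→51T]: ω = 3333.0000×30/51 = 1960.5882 rpm, dir flips to −; running = −1960.5882
Stage 2 [41T→41T]: ω = 1960.5882×41/41 = 1960.5882 rpm, dir flips to +; running = +1960.5882
Stage 3 [39T→40T]: ω = 1960.5882×39/40 = 1911.5735 rpm, dir flips to −; running = −1911.5735

-1911.5735 rpm (opposite to input, |ω| = 1911.5735 rpm)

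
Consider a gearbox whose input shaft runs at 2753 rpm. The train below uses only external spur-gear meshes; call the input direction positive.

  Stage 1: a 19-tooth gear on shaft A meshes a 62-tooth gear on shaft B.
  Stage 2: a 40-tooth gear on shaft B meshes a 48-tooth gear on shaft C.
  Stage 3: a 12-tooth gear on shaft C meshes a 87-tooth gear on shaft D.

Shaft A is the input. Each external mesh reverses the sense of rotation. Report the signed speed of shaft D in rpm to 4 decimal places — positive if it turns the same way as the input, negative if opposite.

Stage 1 [19T→62T]: ω = 2753.0000×19/62 = 843.6613 rpm, dir flips to −; running = −843.6613
Stage 2 [40T→48T]: ω = 843.6613×40/48 = 703.0511 rpm, dir flips to +; running = +703.0511
Stage 3 [12T→87T]: ω = 703.0511×12/87 = 96.9726 rpm, dir flips to −; running = −96.9726

-96.9726 rpm (opposite to input, |ω| = 96.9726 rpm)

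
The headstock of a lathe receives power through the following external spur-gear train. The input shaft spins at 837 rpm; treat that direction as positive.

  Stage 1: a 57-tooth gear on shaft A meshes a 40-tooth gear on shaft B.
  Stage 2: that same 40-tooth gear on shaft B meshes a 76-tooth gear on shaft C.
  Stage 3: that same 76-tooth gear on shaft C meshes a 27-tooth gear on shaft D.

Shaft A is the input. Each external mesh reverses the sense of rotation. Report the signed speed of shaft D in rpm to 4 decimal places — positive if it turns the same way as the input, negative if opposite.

Stage 1 [57T→40T]: ω = 837.0000×57/40 = 1192.7250 rpm, dir flips to −; running = −1192.7250
Stage 2 [40T→76T]: ω = 1192.7250×40/76 = 627.7500 rpm, dir flips to +; running = +627.7500
Stage 3 [76T→27T]: ω = 627.7500×76/27 = 1767.0000 rpm, dir flips to −; running = −1767.0000

-1767.0000 rpm (opposite to input, |ω| = 1767.0000 rpm)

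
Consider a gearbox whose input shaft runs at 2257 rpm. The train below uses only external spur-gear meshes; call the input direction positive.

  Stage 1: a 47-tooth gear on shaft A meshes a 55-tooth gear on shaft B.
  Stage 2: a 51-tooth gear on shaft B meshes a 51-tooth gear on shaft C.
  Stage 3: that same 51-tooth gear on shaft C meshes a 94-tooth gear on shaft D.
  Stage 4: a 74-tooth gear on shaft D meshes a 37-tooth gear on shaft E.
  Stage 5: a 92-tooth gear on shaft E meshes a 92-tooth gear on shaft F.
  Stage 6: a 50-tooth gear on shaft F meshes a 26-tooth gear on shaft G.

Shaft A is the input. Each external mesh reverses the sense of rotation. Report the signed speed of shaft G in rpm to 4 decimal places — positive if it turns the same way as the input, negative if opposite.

Stage 1 [47T→55T]: ω = 2257.0000×47/55 = 1928.7091 rpm, dir flips to −; running = −1928.7091
Stage 2 [51T→51T]: ω = 1928.7091×51/51 = 1928.7091 rpm, dir flips to +; running = +1928.7091
Stage 3 [51T→94T]: ω = 1928.7091×51/94 = 1046.4273 rpm, dir flips to −; running = −1046.4273
Stage 4 [74T→37T]: ω = 1046.4273×74/37 = 2092.8545 rpm, dir flips to +; running = +2092.8545
Stage 5 [92T→92T]: ω = 2092.8545×92/92 = 2092.8545 rpm, dir flips to −; running = −2092.8545
Stage 6 [50T→26T]: ω = 2092.8545×50/26 = 4024.7203 rpm, dir flips to +; running = +4024.7203

+4024.7203 rpm (same as input, |ω| = 4024.7203 rpm)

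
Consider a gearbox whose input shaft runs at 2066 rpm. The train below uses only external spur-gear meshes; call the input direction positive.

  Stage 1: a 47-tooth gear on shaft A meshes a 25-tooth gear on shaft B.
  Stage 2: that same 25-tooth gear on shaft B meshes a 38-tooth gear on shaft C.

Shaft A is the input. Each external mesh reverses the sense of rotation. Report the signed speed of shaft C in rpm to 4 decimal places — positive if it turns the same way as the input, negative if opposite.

Stage 1 [47T→25T]: ω = 2066.0000×47/25 = 3884.0800 rpm, dir flips to −; running = −3884.0800
Stage 2 [25T→38T]: ω = 3884.0800×25/38 = 2555.3158 rpm, dir flips to +; running = +2555.3158

+2555.3158 rpm (same as input, |ω| = 2555.3158 rpm)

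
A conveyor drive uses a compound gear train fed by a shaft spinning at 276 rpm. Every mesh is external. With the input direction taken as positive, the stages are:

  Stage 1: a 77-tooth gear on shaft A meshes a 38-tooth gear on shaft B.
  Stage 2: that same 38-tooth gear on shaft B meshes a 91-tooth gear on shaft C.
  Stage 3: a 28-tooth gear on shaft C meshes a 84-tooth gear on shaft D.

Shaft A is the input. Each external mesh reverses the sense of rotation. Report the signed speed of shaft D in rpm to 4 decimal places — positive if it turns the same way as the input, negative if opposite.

-77.8462 rpm (opposite to input, |ω| = 77.8462 rpm)

Stage 1 [77T→38T]: ω = 276.0000×77/38 = 559.2632 rpm, dir flips to −; running = −559.2632
Stage 2 [38T→91T]: ω = 559.2632×38/91 = 233.5385 rpm, dir flips to +; running = +233.5385
Stage 3 [28T→84T]: ω = 233.5385×28/84 = 77.8462 rpm, dir flips to −; running = −77.8462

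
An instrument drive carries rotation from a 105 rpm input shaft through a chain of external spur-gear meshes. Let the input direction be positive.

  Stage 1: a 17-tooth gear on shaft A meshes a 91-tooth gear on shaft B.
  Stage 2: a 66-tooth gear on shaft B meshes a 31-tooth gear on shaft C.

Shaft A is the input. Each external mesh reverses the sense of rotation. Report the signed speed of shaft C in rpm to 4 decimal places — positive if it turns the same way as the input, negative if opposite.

+41.7618 rpm (same as input, |ω| = 41.7618 rpm)

Stage 1 [17T→91T]: ω = 105.0000×17/91 = 19.6154 rpm, dir flips to −; running = −19.6154
Stage 2 [66T→31T]: ω = 19.6154×66/31 = 41.7618 rpm, dir flips to +; running = +41.7618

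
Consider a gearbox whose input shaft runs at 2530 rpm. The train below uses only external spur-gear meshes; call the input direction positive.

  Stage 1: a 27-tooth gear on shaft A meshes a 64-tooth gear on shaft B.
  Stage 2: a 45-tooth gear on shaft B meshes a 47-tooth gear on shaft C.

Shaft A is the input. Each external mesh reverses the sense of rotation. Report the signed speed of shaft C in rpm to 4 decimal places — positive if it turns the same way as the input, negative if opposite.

+1021.9249 rpm (same as input, |ω| = 1021.9249 rpm)

Stage 1 [27T→64T]: ω = 2530.0000×27/64 = 1067.3438 rpm, dir flips to −; running = −1067.3438
Stage 2 [45T→47T]: ω = 1067.3438×45/47 = 1021.9249 rpm, dir flips to +; running = +1021.9249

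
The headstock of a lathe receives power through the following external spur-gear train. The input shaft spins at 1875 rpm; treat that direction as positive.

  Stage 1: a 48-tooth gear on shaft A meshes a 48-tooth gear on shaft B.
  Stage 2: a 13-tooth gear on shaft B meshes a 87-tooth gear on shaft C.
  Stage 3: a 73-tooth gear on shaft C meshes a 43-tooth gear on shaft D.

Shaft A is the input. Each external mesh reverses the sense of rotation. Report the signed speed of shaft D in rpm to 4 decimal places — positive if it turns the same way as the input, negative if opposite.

Stage 1 [48T→48T]: ω = 1875.0000×48/48 = 1875.0000 rpm, dir flips to −; running = −1875.0000
Stage 2 [13T→87T]: ω = 1875.0000×13/87 = 280.1724 rpm, dir flips to +; running = +280.1724
Stage 3 [73T→43T]: ω = 280.1724×73/43 = 475.6415 rpm, dir flips to −; running = −475.6415

-475.6415 rpm (opposite to input, |ω| = 475.6415 rpm)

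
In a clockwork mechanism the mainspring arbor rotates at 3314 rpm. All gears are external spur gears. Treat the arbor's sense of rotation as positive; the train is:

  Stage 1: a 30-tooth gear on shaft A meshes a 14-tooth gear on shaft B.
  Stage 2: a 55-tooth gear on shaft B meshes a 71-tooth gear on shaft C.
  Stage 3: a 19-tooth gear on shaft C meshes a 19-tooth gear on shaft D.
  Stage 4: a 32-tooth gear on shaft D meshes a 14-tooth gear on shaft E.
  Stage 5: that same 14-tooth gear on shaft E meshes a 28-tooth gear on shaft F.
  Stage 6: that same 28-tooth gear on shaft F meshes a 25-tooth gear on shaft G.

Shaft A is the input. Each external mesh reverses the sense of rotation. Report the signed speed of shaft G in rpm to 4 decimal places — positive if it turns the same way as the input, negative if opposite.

Stage 1 [30T→14T]: ω = 3314.0000×30/14 = 7101.4286 rpm, dir flips to −; running = −7101.4286
Stage 2 [55T→71T]: ω = 7101.4286×55/71 = 5501.1066 rpm, dir flips to +; running = +5501.1066
Stage 3 [19T→19T]: ω = 5501.1066×19/19 = 5501.1066 rpm, dir flips to −; running = −5501.1066
Stage 4 [32T→14T]: ω = 5501.1066×32/14 = 12573.9580 rpm, dir flips to +; running = +12573.9580
Stage 5 [14T→28T]: ω = 12573.9580×14/28 = 6286.9790 rpm, dir flips to −; running = −6286.9790
Stage 6 [28T→25T]: ω = 6286.9790×28/25 = 7041.4165 rpm, dir flips to +; running = +7041.4165

+7041.4165 rpm (same as input, |ω| = 7041.4165 rpm)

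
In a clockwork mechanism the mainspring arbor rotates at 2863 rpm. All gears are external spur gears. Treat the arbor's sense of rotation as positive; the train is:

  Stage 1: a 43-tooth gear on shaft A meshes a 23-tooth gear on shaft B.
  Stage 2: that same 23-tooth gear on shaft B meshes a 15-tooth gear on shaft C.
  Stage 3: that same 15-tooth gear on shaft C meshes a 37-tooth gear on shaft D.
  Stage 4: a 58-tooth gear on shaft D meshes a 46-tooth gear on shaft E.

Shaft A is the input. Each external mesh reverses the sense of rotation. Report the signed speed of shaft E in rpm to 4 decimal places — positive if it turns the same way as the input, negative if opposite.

Stage 1 [43T→23T]: ω = 2863.0000×43/23 = 5352.5652 rpm, dir flips to −; running = −5352.5652
Stage 2 [23T→15T]: ω = 5352.5652×23/15 = 8207.2667 rpm, dir flips to +; running = +8207.2667
Stage 3 [15T→37T]: ω = 8207.2667×15/37 = 3327.2703 rpm, dir flips to −; running = −3327.2703
Stage 4 [58T→46T]: ω = 3327.2703×58/46 = 4195.2538 rpm, dir flips to +; running = +4195.2538

+4195.2538 rpm (same as input, |ω| = 4195.2538 rpm)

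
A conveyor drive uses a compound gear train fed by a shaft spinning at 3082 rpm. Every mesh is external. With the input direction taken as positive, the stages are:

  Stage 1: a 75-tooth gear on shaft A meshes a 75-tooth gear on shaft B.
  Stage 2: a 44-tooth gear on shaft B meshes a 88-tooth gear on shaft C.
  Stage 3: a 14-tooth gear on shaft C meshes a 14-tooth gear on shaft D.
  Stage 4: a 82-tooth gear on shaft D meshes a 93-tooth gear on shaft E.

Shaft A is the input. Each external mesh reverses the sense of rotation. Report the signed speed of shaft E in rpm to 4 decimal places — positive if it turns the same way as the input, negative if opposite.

+1358.7312 rpm (same as input, |ω| = 1358.7312 rpm)

Stage 1 [75T→75T]: ω = 3082.0000×75/75 = 3082.0000 rpm, dir flips to −; running = −3082.0000
Stage 2 [44T→88T]: ω = 3082.0000×44/88 = 1541.0000 rpm, dir flips to +; running = +1541.0000
Stage 3 [14T→14T]: ω = 1541.0000×14/14 = 1541.0000 rpm, dir flips to −; running = −1541.0000
Stage 4 [82T→93T]: ω = 1541.0000×82/93 = 1358.7312 rpm, dir flips to +; running = +1358.7312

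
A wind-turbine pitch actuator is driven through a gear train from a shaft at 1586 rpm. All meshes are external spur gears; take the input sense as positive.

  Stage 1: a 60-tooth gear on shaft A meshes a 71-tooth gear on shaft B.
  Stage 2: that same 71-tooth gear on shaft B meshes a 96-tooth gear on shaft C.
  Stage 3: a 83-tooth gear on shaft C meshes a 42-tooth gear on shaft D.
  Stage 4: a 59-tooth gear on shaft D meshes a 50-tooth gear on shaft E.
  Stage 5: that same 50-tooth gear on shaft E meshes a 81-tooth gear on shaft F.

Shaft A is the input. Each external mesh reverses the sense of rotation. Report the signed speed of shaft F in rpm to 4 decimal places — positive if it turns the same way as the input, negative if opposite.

-1426.8522 rpm (opposite to input, |ω| = 1426.8522 rpm)

Stage 1 [60T→71T]: ω = 1586.0000×60/71 = 1340.2817 rpm, dir flips to −; running = −1340.2817
Stage 2 [71T→96T]: ω = 1340.2817×71/96 = 991.2500 rpm, dir flips to +; running = +991.2500
Stage 3 [83T→42T]: ω = 991.2500×83/42 = 1958.8988 rpm, dir flips to −; running = −1958.8988
Stage 4 [59T→50T]: ω = 1958.8988×59/50 = 2311.5006 rpm, dir flips to +; running = +2311.5006
Stage 5 [50T→81T]: ω = 2311.5006×50/81 = 1426.8522 rpm, dir flips to −; running = −1426.8522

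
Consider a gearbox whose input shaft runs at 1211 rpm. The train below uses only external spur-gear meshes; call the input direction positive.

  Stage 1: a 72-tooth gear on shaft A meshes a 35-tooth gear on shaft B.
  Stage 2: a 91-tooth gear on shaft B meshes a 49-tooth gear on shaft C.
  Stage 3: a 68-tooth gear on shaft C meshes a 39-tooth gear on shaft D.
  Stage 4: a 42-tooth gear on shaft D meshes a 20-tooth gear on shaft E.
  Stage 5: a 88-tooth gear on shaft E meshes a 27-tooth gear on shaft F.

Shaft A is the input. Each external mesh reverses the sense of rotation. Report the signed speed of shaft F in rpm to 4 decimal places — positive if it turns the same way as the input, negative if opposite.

-55212.3733 rpm (opposite to input, |ω| = 55212.3733 rpm)

Stage 1 [72T→35T]: ω = 1211.0000×72/35 = 2491.2000 rpm, dir flips to −; running = −2491.2000
Stage 2 [91T→49T]: ω = 2491.2000×91/49 = 4626.5143 rpm, dir flips to +; running = +4626.5143
Stage 3 [68T→39T]: ω = 4626.5143×68/39 = 8066.7429 rpm, dir flips to −; running = −8066.7429
Stage 4 [42T→20T]: ω = 8066.7429×42/20 = 16940.1600 rpm, dir flips to +; running = +16940.1600
Stage 5 [88T→27T]: ω = 16940.1600×88/27 = 55212.3733 rpm, dir flips to −; running = −55212.3733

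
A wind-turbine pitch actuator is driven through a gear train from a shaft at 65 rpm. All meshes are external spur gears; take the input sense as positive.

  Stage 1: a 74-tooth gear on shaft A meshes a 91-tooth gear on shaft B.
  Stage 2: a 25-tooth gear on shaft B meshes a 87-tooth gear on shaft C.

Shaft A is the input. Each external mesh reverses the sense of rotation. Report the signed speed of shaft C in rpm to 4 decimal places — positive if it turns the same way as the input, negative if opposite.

+15.1888 rpm (same as input, |ω| = 15.1888 rpm)

Stage 1 [74T→91T]: ω = 65.0000×74/91 = 52.8571 rpm, dir flips to −; running = −52.8571
Stage 2 [25T→87T]: ω = 52.8571×25/87 = 15.1888 rpm, dir flips to +; running = +15.1888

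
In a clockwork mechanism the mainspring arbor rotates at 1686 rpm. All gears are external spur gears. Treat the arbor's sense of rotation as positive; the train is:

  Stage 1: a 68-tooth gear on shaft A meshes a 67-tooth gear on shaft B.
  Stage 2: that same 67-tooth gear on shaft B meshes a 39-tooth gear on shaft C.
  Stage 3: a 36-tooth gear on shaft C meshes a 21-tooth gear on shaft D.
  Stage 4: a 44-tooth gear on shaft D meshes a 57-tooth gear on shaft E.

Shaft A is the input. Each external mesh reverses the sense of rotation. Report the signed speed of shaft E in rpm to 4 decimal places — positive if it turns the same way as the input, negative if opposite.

+3890.1191 rpm (same as input, |ω| = 3890.1191 rpm)

Stage 1 [68T→67T]: ω = 1686.0000×68/67 = 1711.1642 rpm, dir flips to −; running = −1711.1642
Stage 2 [67T→39T]: ω = 1711.1642×67/39 = 2939.6923 rpm, dir flips to +; running = +2939.6923
Stage 3 [36T→21T]: ω = 2939.6923×36/21 = 5039.4725 rpm, dir flips to −; running = −5039.4725
Stage 4 [44T→57T]: ω = 5039.4725×44/57 = 3890.1191 rpm, dir flips to +; running = +3890.1191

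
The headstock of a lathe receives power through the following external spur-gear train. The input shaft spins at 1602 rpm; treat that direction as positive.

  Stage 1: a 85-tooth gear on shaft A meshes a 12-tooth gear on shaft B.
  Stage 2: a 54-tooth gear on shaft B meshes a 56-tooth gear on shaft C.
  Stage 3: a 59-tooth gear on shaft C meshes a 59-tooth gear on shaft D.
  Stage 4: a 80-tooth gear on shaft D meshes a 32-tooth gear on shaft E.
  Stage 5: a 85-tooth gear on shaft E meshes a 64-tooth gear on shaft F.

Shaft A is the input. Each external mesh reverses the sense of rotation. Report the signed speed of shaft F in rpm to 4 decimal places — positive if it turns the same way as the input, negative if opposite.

-36331.6302 rpm (opposite to input, |ω| = 36331.6302 rpm)

Stage 1 [85T→12T]: ω = 1602.0000×85/12 = 11347.5000 rpm, dir flips to −; running = −11347.5000
Stage 2 [54T→56T]: ω = 11347.5000×54/56 = 10942.2321 rpm, dir flips to +; running = +10942.2321
Stage 3 [59T→59T]: ω = 10942.2321×59/59 = 10942.2321 rpm, dir flips to −; running = −10942.2321
Stage 4 [80T→32T]: ω = 10942.2321×80/32 = 27355.5804 rpm, dir flips to +; running = +27355.5804
Stage 5 [85T→64T]: ω = 27355.5804×85/64 = 36331.6302 rpm, dir flips to −; running = −36331.6302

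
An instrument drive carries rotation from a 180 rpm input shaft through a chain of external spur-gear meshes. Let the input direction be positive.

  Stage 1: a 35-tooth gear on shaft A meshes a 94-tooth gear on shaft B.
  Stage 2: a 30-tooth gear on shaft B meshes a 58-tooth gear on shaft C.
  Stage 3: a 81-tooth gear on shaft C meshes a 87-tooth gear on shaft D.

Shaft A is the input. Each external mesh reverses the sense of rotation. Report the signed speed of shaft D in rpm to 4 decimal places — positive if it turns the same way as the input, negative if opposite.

-32.2754 rpm (opposite to input, |ω| = 32.2754 rpm)

Stage 1 [35T→94T]: ω = 180.0000×35/94 = 67.0213 rpm, dir flips to −; running = −67.0213
Stage 2 [30T→58T]: ω = 67.0213×30/58 = 34.6662 rpm, dir flips to +; running = +34.6662
Stage 3 [81T→87T]: ω = 34.6662×81/87 = 32.2754 rpm, dir flips to −; running = −32.2754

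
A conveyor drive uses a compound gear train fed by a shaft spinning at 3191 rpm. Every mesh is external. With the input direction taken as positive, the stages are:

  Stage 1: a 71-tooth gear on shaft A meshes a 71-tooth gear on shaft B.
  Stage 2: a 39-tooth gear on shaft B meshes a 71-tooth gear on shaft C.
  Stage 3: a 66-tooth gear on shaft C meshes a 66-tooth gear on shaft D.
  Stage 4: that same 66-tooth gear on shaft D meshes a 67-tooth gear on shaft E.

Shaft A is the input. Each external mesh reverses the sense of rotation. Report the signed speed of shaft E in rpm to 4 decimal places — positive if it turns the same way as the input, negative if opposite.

+1726.6416 rpm (same as input, |ω| = 1726.6416 rpm)

Stage 1 [71T→71T]: ω = 3191.0000×71/71 = 3191.0000 rpm, dir flips to −; running = −3191.0000
Stage 2 [39T→71T]: ω = 3191.0000×39/71 = 1752.8028 rpm, dir flips to +; running = +1752.8028
Stage 3 [66T→66T]: ω = 1752.8028×66/66 = 1752.8028 rpm, dir flips to −; running = −1752.8028
Stage 4 [66T→67T]: ω = 1752.8028×66/67 = 1726.6416 rpm, dir flips to +; running = +1726.6416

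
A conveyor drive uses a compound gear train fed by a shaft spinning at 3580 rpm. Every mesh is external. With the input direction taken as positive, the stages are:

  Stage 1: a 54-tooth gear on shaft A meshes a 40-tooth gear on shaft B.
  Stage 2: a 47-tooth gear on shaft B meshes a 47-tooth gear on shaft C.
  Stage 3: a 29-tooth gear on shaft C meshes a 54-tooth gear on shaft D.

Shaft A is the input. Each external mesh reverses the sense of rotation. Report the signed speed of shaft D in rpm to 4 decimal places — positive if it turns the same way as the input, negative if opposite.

Stage 1 [54T→40T]: ω = 3580.0000×54/40 = 4833.0000 rpm, dir flips to −; running = −4833.0000
Stage 2 [47T→47T]: ω = 4833.0000×47/47 = 4833.0000 rpm, dir flips to +; running = +4833.0000
Stage 3 [29T→54T]: ω = 4833.0000×29/54 = 2595.5000 rpm, dir flips to −; running = −2595.5000

-2595.5000 rpm (opposite to input, |ω| = 2595.5000 rpm)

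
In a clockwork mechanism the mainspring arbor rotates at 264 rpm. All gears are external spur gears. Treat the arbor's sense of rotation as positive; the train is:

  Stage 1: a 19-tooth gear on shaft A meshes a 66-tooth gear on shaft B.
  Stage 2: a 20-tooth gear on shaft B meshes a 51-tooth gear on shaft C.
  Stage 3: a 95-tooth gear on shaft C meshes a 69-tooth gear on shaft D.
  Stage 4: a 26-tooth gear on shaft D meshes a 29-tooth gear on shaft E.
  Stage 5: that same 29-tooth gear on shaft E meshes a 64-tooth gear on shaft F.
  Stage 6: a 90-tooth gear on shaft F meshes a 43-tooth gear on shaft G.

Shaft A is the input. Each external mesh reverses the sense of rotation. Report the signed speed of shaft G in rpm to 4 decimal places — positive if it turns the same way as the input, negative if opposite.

+34.8912 rpm (same as input, |ω| = 34.8912 rpm)

Stage 1 [19T→66T]: ω = 264.0000×19/66 = 76.0000 rpm, dir flips to −; running = −76.0000
Stage 2 [20T→51T]: ω = 76.0000×20/51 = 29.8039 rpm, dir flips to +; running = +29.8039
Stage 3 [95T→69T]: ω = 29.8039×95/69 = 41.0344 rpm, dir flips to −; running = −41.0344
Stage 4 [26T→29T]: ω = 41.0344×26/29 = 36.7894 rpm, dir flips to +; running = +36.7894
Stage 5 [29T→64T]: ω = 36.7894×29/64 = 16.6702 rpm, dir flips to −; running = −16.6702
Stage 6 [90T→43T]: ω = 16.6702×90/43 = 34.8912 rpm, dir flips to +; running = +34.8912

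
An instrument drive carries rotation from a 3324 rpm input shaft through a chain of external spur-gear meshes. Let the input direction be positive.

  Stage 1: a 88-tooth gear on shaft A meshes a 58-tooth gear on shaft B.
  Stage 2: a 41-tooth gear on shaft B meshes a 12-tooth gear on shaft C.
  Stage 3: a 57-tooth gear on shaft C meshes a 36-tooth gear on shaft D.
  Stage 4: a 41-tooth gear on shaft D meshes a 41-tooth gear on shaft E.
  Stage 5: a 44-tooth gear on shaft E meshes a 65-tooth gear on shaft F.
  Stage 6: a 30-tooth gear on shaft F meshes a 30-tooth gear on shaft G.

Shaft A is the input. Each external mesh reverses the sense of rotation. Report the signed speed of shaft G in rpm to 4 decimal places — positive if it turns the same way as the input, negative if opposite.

Stage 1 [88T→58T]: ω = 3324.0000×88/58 = 5043.3103 rpm, dir flips to −; running = −5043.3103
Stage 2 [41T→12T]: ω = 5043.3103×41/12 = 17231.3103 rpm, dir flips to +; running = +17231.3103
Stage 3 [57T→36T]: ω = 17231.3103×57/36 = 27282.9080 rpm, dir flips to −; running = −27282.9080
Stage 4 [41T→41T]: ω = 27282.9080×41/41 = 27282.9080 rpm, dir flips to +; running = +27282.9080
Stage 5 [44T→65T]: ω = 27282.9080×44/65 = 18468.4301 rpm, dir flips to −; running = −18468.4301
Stage 6 [30T→30T]: ω = 18468.4301×30/30 = 18468.4301 rpm, dir flips to +; running = +18468.4301

+18468.4301 rpm (same as input, |ω| = 18468.4301 rpm)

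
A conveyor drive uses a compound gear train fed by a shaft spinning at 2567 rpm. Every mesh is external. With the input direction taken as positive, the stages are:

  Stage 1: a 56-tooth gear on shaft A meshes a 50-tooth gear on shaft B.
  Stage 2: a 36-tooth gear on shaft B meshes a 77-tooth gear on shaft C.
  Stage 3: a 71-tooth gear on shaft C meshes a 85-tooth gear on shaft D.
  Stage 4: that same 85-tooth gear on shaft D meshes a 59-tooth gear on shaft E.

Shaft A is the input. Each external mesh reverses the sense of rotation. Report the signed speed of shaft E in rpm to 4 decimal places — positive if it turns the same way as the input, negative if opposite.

Stage 1 [56T→50T]: ω = 2567.0000×56/50 = 2875.0400 rpm, dir flips to −; running = −2875.0400
Stage 2 [36T→77T]: ω = 2875.0400×36/77 = 1344.1745 rpm, dir flips to +; running = +1344.1745
Stage 3 [71T→85T]: ω = 1344.1745×71/85 = 1122.7811 rpm, dir flips to −; running = −1122.7811
Stage 4 [85T→59T]: ω = 1122.7811×85/59 = 1617.5660 rpm, dir flips to +; running = +1617.5660

+1617.5660 rpm (same as input, |ω| = 1617.5660 rpm)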